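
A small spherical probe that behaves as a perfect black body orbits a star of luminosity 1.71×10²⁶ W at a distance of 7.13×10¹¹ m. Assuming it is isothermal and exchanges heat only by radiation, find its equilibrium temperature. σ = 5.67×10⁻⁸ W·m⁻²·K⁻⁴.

T ≈ 104 K

First find the stellar flux at distance d: S = L/(4πd²) = 1.71×10²⁶/(4π·(7.13×10¹¹)²) = 26.77 W/m².
For an isothermal sphere, absorbed (1−a)S·πr² = emitted σ·4πr²·T⁴, so T⁴ = (1−a)S/(4σ).
T⁴ = 1.00·26.77/(4·5.67×10⁻⁸) = 1.180×10⁸ K⁴.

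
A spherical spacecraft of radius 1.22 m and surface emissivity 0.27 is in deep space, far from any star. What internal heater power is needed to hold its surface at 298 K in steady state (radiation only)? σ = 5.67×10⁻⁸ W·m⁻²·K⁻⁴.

P = εσ·4πr²·T⁴.
4πr² = 18.70 m²; T⁴ = 7.886×10⁹ K⁴.
P = 0.27·5.67×10⁻⁸·18.70·7.886×10⁹.

P ≈ 2260 W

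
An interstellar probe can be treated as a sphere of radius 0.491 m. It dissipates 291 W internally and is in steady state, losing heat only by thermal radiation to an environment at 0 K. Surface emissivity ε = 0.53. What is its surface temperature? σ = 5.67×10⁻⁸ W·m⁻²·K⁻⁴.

Steady state: internal power = radiated power, P = εσA T⁴.
Radiating area A = 4πr² = 3.030 m².
T⁴ = P/(εσA) = 291/(0.53·5.67×10⁻⁸·3.030) = 3.196×10⁹ K⁴.
T = (3.196×10⁹)^(1/4).

T ≈ 238 K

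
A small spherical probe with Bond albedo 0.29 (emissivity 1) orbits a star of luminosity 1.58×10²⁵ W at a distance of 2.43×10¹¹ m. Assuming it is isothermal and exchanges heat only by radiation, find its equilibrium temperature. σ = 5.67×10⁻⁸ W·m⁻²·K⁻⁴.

T ≈ 90.4 K

First find the stellar flux at distance d: S = L/(4πd²) = 1.58×10²⁵/(4π·(2.43×10¹¹)²) = 21.29 W/m².
For an isothermal sphere, absorbed (1−a)S·πr² = emitted σ·4πr²·T⁴, so T⁴ = (1−a)S/(4σ).
T⁴ = 0.710·21.29/(4·5.67×10⁻⁸) = 6.666×10⁷ K⁴.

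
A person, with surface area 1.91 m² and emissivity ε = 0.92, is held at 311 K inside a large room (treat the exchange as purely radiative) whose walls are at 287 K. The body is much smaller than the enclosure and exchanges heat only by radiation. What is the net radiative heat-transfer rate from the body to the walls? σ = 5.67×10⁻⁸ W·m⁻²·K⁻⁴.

For a small grey body in a large enclosure: P_net = εσA(T_body⁴ − T_wall⁴).
A = 1.91 m²; T_body⁴ − T_wall⁴ = 9.355×10⁹ − 6.785×10⁹ = 2.570×10⁹ K⁴.
|P_net| = 0.92·5.67×10⁻⁸·1.910·2.570×10⁹.

P_net ≈ 256 W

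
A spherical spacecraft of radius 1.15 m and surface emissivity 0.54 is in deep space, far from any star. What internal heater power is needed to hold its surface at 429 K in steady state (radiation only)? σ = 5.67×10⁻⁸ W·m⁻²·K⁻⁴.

P = εσ·4πr²·T⁴.
4πr² = 16.62 m²; T⁴ = 3.387×10¹⁰ K⁴.
P = 0.54·5.67×10⁻⁸·16.62·3.387×10¹⁰.

P ≈ 17200 W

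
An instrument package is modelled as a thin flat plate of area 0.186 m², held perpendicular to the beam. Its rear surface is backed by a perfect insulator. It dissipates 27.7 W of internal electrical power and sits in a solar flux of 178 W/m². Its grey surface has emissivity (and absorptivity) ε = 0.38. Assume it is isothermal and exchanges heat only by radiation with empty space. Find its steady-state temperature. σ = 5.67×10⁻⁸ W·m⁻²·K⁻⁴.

T ≈ 317 K

At steady state, absorbed solar power + internal power = radiated power.
Absorbed: α·S·A_cross = 0.38·178·0.1860 = 12.58 W (cross-section A).
Total input = 12.58 + 27.7 = 40.28 W.
Radiated: εσ·A_surf·T⁴ with A_surf = A = 0.1860 m².
T⁴ = 40.28/(0.38·5.67×10⁻⁸·0.1860) = 1.005×10¹⁰ K⁴.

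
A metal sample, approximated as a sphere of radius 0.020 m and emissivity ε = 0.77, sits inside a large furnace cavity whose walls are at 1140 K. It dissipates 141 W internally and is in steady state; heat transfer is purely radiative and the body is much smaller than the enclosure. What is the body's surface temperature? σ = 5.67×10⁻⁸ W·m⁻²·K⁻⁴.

For a small grey body in a large enclosure, net radiated power = εσA(T⁴ − T_w⁴).
Steady state: P = εσA(T⁴ − T_w⁴) with A = 4πr² = 0.005027 m².
T⁴ = P/(εσA) + T_w⁴ = 141/(0.77·5.67×10⁻⁸·0.005027) + (1140)⁴
    = 6.425×10¹¹ + 1.689×10¹² = 2.331×10¹² K⁴.

T ≈ 1240 K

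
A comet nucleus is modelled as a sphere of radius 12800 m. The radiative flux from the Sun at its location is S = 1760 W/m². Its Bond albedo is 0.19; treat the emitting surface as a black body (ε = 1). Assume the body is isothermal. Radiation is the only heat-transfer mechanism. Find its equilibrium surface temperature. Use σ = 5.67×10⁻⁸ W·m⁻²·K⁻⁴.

At equilibrium, absorbed power = emitted power.
Absorbing cross-section = πr² = 5.147×10⁸ m²; emitting surface = 4πr² = 2.059×10⁹ m² (ratio 4).
(1−a)S·A_cross = εσ·A_surf·T⁴  ⇒  T⁴ = (1−a)S/(4σ).
T⁴ = 0.810·1760/(4·5.67×10⁻⁸) = 6.286×10⁹ K⁴.
T = (6.286×10⁹)^(1/4).

T ≈ 282 K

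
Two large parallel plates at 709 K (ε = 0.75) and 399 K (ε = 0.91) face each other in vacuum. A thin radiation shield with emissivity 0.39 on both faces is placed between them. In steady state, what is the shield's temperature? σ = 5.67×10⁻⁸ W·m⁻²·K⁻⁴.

In steady state the net flux on the hot side equals that on the cold side.
σ(T₁⁴−T_s⁴)/D₁ = σ(T_s⁴−T₂⁴)/D₂, with D₁ = 1/ε₁+1/ε_s−1 = 2.897, D₂ = 1/ε_s+1/ε₂−1 = 2.663.
Solve for T_s⁴: T_s⁴ = (D₂·T₁⁴ + D₁·T₂⁴)/(D₁+D₂) = 1.342×10¹¹ K⁴.

T_s ≈ 605 K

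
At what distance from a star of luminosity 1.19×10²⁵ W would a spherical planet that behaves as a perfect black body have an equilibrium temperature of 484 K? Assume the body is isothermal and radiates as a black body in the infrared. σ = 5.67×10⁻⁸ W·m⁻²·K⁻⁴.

d ≈ 8.72×10⁹ m

For an isothermal black-emitting sphere, (1−a)S·πr² = σ·4πr²·T⁴ ⇒ S = 4σT⁴/(1−a).
S = 4·5.67×10⁻⁸·(484)⁴/1.00 = 12450 W/m².
Flux falls as S = L/(4πd²), so d = √(L/(4πS)) = √(1.19×10²⁵/(4π·12450)).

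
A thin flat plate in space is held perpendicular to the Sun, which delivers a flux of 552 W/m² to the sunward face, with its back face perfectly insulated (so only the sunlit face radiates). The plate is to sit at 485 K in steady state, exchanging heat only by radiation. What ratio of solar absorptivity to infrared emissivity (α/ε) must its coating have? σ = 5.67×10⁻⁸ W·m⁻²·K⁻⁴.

α/ε ≈ 5.68

Balance: αS·A = εσ·1A·T⁴ ⇒ α/ε = σT⁴/S.
α/ε = 5.67×10⁻⁸·(485)⁴/552 = 5.67×10⁻⁸·5.533×10¹⁰/552.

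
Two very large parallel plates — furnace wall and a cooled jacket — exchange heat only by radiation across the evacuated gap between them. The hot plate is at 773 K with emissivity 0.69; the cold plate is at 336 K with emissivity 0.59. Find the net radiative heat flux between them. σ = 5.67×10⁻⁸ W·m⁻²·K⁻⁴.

q ≈ 9100 W/m²

For two infinite grey parallel plates, q = σ(T₁⁴ − T₂⁴)/(1/ε₁ + 1/ε₂ − 1).
T₁⁴ − T₂⁴ = 3.570×10¹¹ − 1.275×10¹⁰ = 3.443×10¹¹ K⁴.
1/ε₁ + 1/ε₂ − 1 = 1.449 + 1.695 − 1 = 2.144.
q = 5.67×10⁻⁸ × 3.443×10¹¹ / 2.144.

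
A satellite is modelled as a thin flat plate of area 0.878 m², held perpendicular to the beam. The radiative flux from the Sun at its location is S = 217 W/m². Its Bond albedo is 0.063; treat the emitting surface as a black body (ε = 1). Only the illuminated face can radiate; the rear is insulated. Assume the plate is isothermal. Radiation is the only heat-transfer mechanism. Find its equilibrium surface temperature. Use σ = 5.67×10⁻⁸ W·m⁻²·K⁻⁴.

T ≈ 245 K

At equilibrium, absorbed power = emitted power.
Absorbing cross-section = A = 0.8780 m²; emitting surface = A = 0.8780 m² (ratio 1).
(1−a)S·A_cross = εσ·A_surf·T⁴  ⇒  T⁴ = (1−a)S/(1σ).
T⁴ = 0.937·217/(1·5.67×10⁻⁸) = 3.586×10⁹ K⁴.
T = (3.586×10⁹)^(1/4).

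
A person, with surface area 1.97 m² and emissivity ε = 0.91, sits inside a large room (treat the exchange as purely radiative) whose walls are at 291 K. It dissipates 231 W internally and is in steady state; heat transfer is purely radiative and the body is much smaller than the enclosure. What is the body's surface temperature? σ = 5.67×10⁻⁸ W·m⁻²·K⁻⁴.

T ≈ 312 K

For a small grey body in a large enclosure, net radiated power = εσA(T⁴ − T_w⁴).
Steady state: P = εσA(T⁴ − T_w⁴) with A = 1.97 m².
T⁴ = P/(εσA) + T_w⁴ = 231/(0.91·5.67×10⁻⁸·1.970) + (291)⁴
    = 2.273×10⁹ + 7.171×10⁹ = 9.443×10⁹ K⁴.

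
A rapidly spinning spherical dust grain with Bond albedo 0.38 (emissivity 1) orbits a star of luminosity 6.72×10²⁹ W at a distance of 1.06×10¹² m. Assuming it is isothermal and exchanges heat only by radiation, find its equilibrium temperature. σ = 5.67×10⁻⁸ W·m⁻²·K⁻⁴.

T ≈ 601 K

First find the stellar flux at distance d: S = L/(4πd²) = 6.72×10²⁹/(4π·(1.06×10¹²)²) = 47590 W/m².
For an isothermal sphere, absorbed (1−a)S·πr² = emitted σ·4πr²·T⁴, so T⁴ = (1−a)S/(4σ).
T⁴ = 0.620·47590/(4·5.67×10⁻⁸) = 1.301×10¹¹ K⁴.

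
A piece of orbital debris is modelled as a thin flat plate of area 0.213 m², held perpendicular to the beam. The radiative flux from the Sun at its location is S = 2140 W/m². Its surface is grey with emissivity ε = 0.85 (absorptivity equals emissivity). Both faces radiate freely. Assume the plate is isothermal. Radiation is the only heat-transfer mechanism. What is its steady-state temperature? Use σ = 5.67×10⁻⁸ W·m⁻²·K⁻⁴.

T ≈ 371 K

At equilibrium, absorbed power = emitted power.
Absorbing cross-section = A = 0.2130 m²; emitting surface = 2A = 0.4260 m² (ratio 2).
εS·A_cross = εσ·A_surf·T⁴  ⇒  T⁴ = S/(2σ)   (ε cancels).
T⁴ = 2140/(2·5.67×10⁻⁸) = 1.887×10¹⁰ K⁴.
T = (1.887×10¹⁰)^(1/4).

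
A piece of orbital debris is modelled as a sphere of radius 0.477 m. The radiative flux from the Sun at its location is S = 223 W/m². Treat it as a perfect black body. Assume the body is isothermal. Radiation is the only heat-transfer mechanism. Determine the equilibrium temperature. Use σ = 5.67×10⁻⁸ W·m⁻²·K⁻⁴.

T ≈ 177 K

At equilibrium, absorbed power = emitted power.
Absorbing cross-section = πr² = 0.7148 m²; emitting surface = 4πr² = 2.859 m² (ratio 4).
S·A_cross = εσ·A_surf·T⁴  ⇒  T⁴ = S/(4σ).
T⁴ = 1.00·223/(4·5.67×10⁻⁸) = 9.832×10⁸ K⁴.
T = (9.832×10⁸)^(1/4).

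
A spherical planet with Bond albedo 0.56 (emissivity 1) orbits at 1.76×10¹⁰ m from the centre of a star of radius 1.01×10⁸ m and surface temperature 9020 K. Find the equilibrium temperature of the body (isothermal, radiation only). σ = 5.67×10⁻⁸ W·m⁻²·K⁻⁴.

The star's surface emits σT_*⁴; at distance d the flux is S = σT_*⁴(R_*/d)².
S = 5.67×10⁻⁸·(9020)⁴·(1.01×10⁸/1.76×10¹⁰)² = 12360 W/m².
For an isothermal sphere T⁴ = (1−a)S/(4σ) = 2.398×10¹⁰ K⁴.

T ≈ 394 K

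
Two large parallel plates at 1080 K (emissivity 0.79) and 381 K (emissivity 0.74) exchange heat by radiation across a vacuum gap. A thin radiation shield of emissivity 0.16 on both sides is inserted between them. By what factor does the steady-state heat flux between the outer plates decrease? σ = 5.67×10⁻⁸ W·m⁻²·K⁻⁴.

factor ≈ 8.11

Without shield: q₀ = σΔ(T⁴)/(1/ε₁+1/ε₂−1) with denominator 1.617.
With shield the two gaps are in series; the resistances add: (1/ε₁+1/ε_s−1)+(1/ε_s+1/ε₂−1) = 6.516+6.601 = 13.12.
Heat-flux ratio q₀/q = 13.12/1.617.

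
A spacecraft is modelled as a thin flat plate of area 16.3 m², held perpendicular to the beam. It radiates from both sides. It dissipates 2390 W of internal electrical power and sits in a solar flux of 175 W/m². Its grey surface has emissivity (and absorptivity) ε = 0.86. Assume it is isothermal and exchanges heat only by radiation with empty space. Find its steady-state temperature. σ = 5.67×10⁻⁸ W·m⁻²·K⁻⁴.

At steady state, absorbed solar power + internal power = radiated power.
Absorbed: α·S·A_cross = 0.86·175·16.30 = 2453 W (cross-section A).
Total input = 2453 + 2390 = 4843 W.
Radiated: εσ·A_surf·T⁴ with A_surf = 2A = 32.60 m².
T⁴ = 4843/(0.86·5.67×10⁻⁸·32.60) = 3.047×10⁹ K⁴.

T ≈ 235 K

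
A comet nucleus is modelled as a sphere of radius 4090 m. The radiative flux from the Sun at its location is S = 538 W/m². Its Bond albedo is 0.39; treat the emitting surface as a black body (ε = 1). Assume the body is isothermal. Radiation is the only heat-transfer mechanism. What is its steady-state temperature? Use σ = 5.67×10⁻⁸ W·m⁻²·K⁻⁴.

T ≈ 195 K

At equilibrium, absorbed power = emitted power.
Absorbing cross-section = πr² = 5.255×10⁷ m²; emitting surface = 4πr² = 2.102×10⁸ m² (ratio 4).
(1−a)S·A_cross = εσ·A_surf·T⁴  ⇒  T⁴ = (1−a)S/(4σ).
T⁴ = 0.610·538/(4·5.67×10⁻⁸) = 1.447×10⁹ K⁴.
T = (1.447×10⁹)^(1/4).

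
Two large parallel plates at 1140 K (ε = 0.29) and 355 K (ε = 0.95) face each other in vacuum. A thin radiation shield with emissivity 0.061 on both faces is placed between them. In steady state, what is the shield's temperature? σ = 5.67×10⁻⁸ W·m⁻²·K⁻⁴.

T_s ≈ 944 K

In steady state the net flux on the hot side equals that on the cold side.
σ(T₁⁴−T_s⁴)/D₁ = σ(T_s⁴−T₂⁴)/D₂, with D₁ = 1/ε₁+1/ε_s−1 = 18.84, D₂ = 1/ε_s+1/ε₂−1 = 16.45.
Solve for T_s⁴: T_s⁴ = (D₂·T₁⁴ + D₁·T₂⁴)/(D₁+D₂) = 7.956×10¹¹ K⁴.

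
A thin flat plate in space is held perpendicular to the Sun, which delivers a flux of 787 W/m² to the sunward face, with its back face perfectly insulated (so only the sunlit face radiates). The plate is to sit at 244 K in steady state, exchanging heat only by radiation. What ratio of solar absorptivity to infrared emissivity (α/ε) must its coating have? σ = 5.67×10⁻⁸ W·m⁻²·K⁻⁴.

α/ε ≈ 0.255

Balance: αS·A = εσ·1A·T⁴ ⇒ α/ε = σT⁴/S.
α/ε = 5.67×10⁻⁸·(244)⁴/787 = 5.67×10⁻⁸·3.545×10⁹/787.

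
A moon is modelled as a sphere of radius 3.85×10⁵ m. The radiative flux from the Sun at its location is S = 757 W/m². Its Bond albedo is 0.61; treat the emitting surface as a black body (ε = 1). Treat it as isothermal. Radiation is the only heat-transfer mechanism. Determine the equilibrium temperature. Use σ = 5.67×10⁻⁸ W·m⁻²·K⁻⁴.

At equilibrium, absorbed power = emitted power.
Absorbing cross-section = πr² = 4.657×10¹¹ m²; emitting surface = 4πr² = 1.863×10¹² m² (ratio 4).
(1−a)S·A_cross = εσ·A_surf·T⁴  ⇒  T⁴ = (1−a)S/(4σ).
T⁴ = 0.390·757/(4·5.67×10⁻⁸) = 1.302×10⁹ K⁴.
T = (1.302×10⁹)^(1/4).

T ≈ 190 K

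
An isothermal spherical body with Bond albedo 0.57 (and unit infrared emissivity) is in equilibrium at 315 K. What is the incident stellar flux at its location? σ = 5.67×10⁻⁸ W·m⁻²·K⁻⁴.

(1−a)S·πr² = σ·4πr²·T⁴ ⇒ S = 4σT⁴/(1−a).
S = 4·5.67×10⁻⁸·9.846×10⁹/0.430.

S ≈ 5190 W/m²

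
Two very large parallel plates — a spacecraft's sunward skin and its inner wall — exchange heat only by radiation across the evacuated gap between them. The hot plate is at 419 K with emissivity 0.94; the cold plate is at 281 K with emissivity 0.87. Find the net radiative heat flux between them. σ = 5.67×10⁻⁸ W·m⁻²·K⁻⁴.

q ≈ 1150 W/m²

For two infinite grey parallel plates, q = σ(T₁⁴ − T₂⁴)/(1/ε₁ + 1/ε₂ − 1).
T₁⁴ − T₂⁴ = 3.082×10¹⁰ − 6.235×10⁹ = 2.459×10¹⁰ K⁴.
1/ε₁ + 1/ε₂ − 1 = 1.064 + 1.149 − 1 = 1.213.
q = 5.67×10⁻⁸ × 2.459×10¹⁰ / 1.213.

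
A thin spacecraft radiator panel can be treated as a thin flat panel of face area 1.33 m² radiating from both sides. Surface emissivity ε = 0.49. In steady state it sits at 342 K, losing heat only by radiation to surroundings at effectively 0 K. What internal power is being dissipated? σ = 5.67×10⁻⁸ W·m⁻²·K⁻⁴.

P ≈ 1010 W

Steady state: P = εσA T⁴.
A = 2·1.33 = 2.660 m²; T⁴ = (342)⁴ = 1.368×10¹⁰ K⁴.
P = 0.49 × 5.67×10⁻⁸ × 2.660 × 1.368×10¹⁰.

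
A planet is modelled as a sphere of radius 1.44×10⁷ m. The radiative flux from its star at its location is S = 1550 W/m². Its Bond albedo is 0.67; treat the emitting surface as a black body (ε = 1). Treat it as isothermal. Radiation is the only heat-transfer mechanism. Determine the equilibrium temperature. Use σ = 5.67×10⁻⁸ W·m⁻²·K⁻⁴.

T ≈ 218 K

At equilibrium, absorbed power = emitted power.
Absorbing cross-section = πr² = 6.514×10¹⁴ m²; emitting surface = 4πr² = 2.606×10¹⁵ m² (ratio 4).
(1−a)S·A_cross = εσ·A_surf·T⁴  ⇒  T⁴ = (1−a)S/(4σ).
T⁴ = 0.330·1550/(4·5.67×10⁻⁸) = 2.255×10⁹ K⁴.
T = (2.255×10⁹)^(1/4).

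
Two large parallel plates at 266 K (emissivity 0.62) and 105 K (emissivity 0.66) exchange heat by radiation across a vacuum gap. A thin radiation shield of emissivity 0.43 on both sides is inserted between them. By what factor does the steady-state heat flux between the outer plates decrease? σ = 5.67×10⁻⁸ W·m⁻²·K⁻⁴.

Without shield: q₀ = σΔ(T⁴)/(1/ε₁+1/ε₂−1) with denominator 2.128.
With shield the two gaps are in series; the resistances add: (1/ε₁+1/ε_s−1)+(1/ε_s+1/ε₂−1) = 2.938+2.841 = 5.779.
Heat-flux ratio q₀/q = 5.779/2.128.

factor ≈ 2.72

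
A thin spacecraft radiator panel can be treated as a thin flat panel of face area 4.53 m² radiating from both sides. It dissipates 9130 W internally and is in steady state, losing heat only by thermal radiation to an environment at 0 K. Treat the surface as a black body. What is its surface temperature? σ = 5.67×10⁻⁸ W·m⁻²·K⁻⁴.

T ≈ 365 K

Steady state: internal power = radiated power, P = εσA T⁴.
Radiating area A = 2·4.53 = 9.060 m².
T⁴ = P/(εσA) = 9130/(1.0·5.67×10⁻⁸·9.060) = 1.777×10¹⁰ K⁴.
T = (1.777×10¹⁰)^(1/4).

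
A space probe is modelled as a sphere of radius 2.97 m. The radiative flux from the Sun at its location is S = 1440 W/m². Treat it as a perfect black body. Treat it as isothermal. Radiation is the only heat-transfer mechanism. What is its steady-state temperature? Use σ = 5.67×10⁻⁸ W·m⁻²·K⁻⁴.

At equilibrium, absorbed power = emitted power.
Absorbing cross-section = πr² = 27.71 m²; emitting surface = 4πr² = 110.8 m² (ratio 4).
S·A_cross = εσ·A_surf·T⁴  ⇒  T⁴ = S/(4σ).
T⁴ = 1.00·1440/(4·5.67×10⁻⁸) = 6.349×10⁹ K⁴.
T = (6.349×10⁹)^(1/4).

T ≈ 282 K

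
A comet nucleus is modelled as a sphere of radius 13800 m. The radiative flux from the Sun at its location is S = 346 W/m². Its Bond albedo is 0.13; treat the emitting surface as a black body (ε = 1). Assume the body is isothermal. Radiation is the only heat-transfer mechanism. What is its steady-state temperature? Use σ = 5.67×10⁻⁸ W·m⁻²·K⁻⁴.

At equilibrium, absorbed power = emitted power.
Absorbing cross-section = πr² = 5.983×10⁸ m²; emitting surface = 4πr² = 2.393×10⁹ m² (ratio 4).
(1−a)S·A_cross = εσ·A_surf·T⁴  ⇒  T⁴ = (1−a)S/(4σ).
T⁴ = 0.870·346/(4·5.67×10⁻⁸) = 1.327×10⁹ K⁴.
T = (1.327×10⁹)^(1/4).

T ≈ 191 K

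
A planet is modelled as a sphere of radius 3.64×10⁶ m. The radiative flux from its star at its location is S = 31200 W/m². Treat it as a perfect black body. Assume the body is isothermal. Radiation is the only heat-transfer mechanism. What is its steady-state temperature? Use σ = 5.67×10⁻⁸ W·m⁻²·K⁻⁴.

T ≈ 609 K

At equilibrium, absorbed power = emitted power.
Absorbing cross-section = πr² = 4.162×10¹³ m²; emitting surface = 4πr² = 1.665×10¹⁴ m² (ratio 4).
S·A_cross = εσ·A_surf·T⁴  ⇒  T⁴ = S/(4σ).
T⁴ = 1.00·31200/(4·5.67×10⁻⁸) = 1.376×10¹¹ K⁴.
T = (1.376×10¹¹)^(1/4).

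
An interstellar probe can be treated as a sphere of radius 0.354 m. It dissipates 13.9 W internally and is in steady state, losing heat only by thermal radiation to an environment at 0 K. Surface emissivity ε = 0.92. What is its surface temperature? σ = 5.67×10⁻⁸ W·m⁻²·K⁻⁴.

Steady state: internal power = radiated power, P = εσA T⁴.
Radiating area A = 4πr² = 1.575 m².
T⁴ = P/(εσA) = 13.9/(0.92·5.67×10⁻⁸·1.575) = 1.692×10⁸ K⁴.
T = (1.692×10⁸)^(1/4).

T ≈ 114 K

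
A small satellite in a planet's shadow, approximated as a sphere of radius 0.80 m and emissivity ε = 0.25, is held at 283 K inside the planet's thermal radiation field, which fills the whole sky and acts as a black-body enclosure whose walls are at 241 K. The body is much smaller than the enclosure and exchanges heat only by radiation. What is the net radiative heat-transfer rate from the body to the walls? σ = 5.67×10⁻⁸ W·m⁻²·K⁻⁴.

P_net ≈ 347 W

For a small grey body in a large enclosure: P_net = εσA(T_body⁴ − T_wall⁴).
A = 4πr² = 8.042 m²; T_body⁴ − T_wall⁴ = 6.414×10⁹ − 3.373×10⁹ = 3.041×10⁹ K⁴.
|P_net| = 0.25·5.67×10⁻⁸·8.042·3.041×10⁹.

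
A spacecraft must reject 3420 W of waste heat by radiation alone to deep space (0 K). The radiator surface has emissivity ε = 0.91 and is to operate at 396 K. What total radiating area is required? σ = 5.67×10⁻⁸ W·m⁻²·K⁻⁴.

A ≈ 2.70 m²

P = εσA T⁴ ⇒ A = P/(εσT⁴).
T⁴ = 2.459×10¹⁰ K⁴.
A = 3420/(0.91 × 5.67×10⁻⁸ × 2.459×10¹⁰).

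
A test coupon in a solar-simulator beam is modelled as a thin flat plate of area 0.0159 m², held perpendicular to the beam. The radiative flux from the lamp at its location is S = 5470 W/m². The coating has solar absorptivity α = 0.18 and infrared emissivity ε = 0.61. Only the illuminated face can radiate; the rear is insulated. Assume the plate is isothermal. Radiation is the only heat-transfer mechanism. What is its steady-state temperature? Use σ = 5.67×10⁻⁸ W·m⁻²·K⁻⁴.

At equilibrium, absorbed power = emitted power.
Absorbing cross-section = A = 0.01590 m²; emitting surface = A = 0.01590 m² (ratio 1).
αS·A_cross = εσ·A_surf·T⁴  ⇒  T⁴ = αS/(ε·1σ).
T⁴ = 0.180·5470/(0.61·1·5.67×10⁻⁸) = 2.847×10¹⁰ K⁴.
T = (2.847×10¹⁰)^(1/4).

T ≈ 411 K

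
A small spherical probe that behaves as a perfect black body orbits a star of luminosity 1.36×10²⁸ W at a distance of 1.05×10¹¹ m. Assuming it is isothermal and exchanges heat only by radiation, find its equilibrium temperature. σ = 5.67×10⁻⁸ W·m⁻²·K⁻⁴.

First find the stellar flux at distance d: S = L/(4πd²) = 1.36×10²⁸/(4π·(1.05×10¹¹)²) = 98160 W/m².
For an isothermal sphere, absorbed (1−a)S·πr² = emitted σ·4πr²·T⁴, so T⁴ = (1−a)S/(4σ).
T⁴ = 1.00·98160/(4·5.67×10⁻⁸) = 4.328×10¹¹ K⁴.

T ≈ 811 K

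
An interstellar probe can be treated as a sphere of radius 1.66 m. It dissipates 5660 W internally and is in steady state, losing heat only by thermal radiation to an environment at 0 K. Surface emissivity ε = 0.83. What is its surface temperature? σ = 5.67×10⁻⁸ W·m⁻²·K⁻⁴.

Steady state: internal power = radiated power, P = εσA T⁴.
Radiating area A = 4πr² = 34.63 m².
T⁴ = P/(εσA) = 5660/(0.83·5.67×10⁻⁸·34.63) = 3.473×10⁹ K⁴.
T = (3.473×10⁹)^(1/4).

T ≈ 243 K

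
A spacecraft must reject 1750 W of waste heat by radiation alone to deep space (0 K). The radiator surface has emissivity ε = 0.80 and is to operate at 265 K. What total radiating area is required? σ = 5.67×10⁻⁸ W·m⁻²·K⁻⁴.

P = εσA T⁴ ⇒ A = P/(εσT⁴).
T⁴ = 4.932×10⁹ K⁴.
A = 1750/(0.80 × 5.67×10⁻⁸ × 4.932×10⁹).

A ≈ 7.82 m²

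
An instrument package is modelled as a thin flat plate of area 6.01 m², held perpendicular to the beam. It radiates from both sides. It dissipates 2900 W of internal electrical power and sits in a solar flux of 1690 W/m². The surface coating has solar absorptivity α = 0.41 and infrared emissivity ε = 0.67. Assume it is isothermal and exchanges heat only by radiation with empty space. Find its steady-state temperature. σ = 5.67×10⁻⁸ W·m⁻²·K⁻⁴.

At steady state, absorbed solar power + internal power = radiated power.
Absorbed: α·S·A_cross = 0.41·1690·6.010 = 4164 W (cross-section A).
Total input = 4164 + 2900 = 7064 W.
Radiated: εσ·A_surf·T⁴ with A_surf = 2A = 12.02 m².
T⁴ = 7064/(0.67·5.67×10⁻⁸·12.02) = 1.547×10¹⁰ K⁴.

T ≈ 353 K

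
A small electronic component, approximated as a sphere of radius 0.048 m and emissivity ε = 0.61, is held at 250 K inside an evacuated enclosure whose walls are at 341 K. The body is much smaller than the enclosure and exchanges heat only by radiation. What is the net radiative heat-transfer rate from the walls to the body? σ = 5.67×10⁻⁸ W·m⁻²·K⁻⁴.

P_net ≈ 9.63 W

For a small grey body in a large enclosure: P_net = εσA(T_body⁴ − T_wall⁴).
A = 4πr² = 0.02895 m²; T_body⁴ − T_wall⁴ = 3.906×10⁹ − 1.352×10¹⁰ = -9.615×10⁹ K⁴.
|P_net| = 0.61·5.67×10⁻⁸·0.02895·9.615×10⁹.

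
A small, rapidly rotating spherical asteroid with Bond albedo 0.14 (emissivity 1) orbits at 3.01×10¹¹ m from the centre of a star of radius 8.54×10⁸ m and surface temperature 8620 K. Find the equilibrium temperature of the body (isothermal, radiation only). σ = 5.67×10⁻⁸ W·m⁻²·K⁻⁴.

T ≈ 313 K

The star's surface emits σT_*⁴; at distance d the flux is S = σT_*⁴(R_*/d)².
S = 5.67×10⁻⁸·(8620)⁴·(8.54×10⁸/3.01×10¹¹)² = 2520 W/m².
For an isothermal sphere T⁴ = (1−a)S/(4σ) = 9.555×10⁹ K⁴.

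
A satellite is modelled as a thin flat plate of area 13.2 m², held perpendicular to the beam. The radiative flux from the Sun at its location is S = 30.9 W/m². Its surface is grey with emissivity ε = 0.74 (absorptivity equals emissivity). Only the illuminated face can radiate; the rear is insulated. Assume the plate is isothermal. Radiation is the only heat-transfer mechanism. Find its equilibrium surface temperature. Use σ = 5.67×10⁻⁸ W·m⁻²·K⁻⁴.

T ≈ 153 K

At equilibrium, absorbed power = emitted power.
Absorbing cross-section = A = 13.20 m²; emitting surface = A = 13.20 m² (ratio 1).
εS·A_cross = εσ·A_surf·T⁴  ⇒  T⁴ = S/(1σ)   (ε cancels).
T⁴ = 30.9/(1·5.67×10⁻⁸) = 5.450×10⁸ K⁴.
T = (5.450×10⁸)^(1/4).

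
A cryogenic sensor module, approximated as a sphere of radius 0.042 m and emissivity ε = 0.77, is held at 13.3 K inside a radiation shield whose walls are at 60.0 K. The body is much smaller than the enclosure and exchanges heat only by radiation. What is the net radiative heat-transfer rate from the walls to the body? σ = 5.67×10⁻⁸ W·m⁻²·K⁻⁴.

For a small grey body in a large enclosure: P_net = εσA(T_body⁴ − T_wall⁴).
A = 4πr² = 0.02217 m²; T_body⁴ − T_wall⁴ = 31290 − 1.296×10⁷ = -1.293×10⁷ K⁴.
|P_net| = 0.77·5.67×10⁻⁸·0.02217·1.293×10⁷.

P_net ≈ 0.0125 W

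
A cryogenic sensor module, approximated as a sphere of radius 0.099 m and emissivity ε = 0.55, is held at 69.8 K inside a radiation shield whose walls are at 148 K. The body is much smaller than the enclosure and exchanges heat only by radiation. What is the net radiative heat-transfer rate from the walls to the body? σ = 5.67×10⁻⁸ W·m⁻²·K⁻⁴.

For a small grey body in a large enclosure: P_net = εσA(T_body⁴ − T_wall⁴).
A = 4πr² = 0.1232 m²; T_body⁴ − T_wall⁴ = 2.374×10⁷ − 4.798×10⁸ = -4.560×10⁸ K⁴.
|P_net| = 0.55·5.67×10⁻⁸·0.1232·4.560×10⁸.

P_net ≈ 1.75 W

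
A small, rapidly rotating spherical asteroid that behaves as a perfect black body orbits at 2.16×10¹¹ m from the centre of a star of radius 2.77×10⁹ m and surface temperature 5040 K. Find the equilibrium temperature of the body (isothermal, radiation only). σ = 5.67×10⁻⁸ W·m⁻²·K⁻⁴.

The star's surface emits σT_*⁴; at distance d the flux is S = σT_*⁴(R_*/d)².
S = 5.67×10⁻⁸·(5040)⁴·(2.77×10⁹/2.16×10¹¹)² = 6017 W/m².
For an isothermal sphere T⁴ = (1−a)S/(4σ) = 2.653×10¹⁰ K⁴.

T ≈ 404 K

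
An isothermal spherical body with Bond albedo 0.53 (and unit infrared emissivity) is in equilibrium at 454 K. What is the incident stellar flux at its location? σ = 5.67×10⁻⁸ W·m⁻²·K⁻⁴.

(1−a)S·πr² = σ·4πr²·T⁴ ⇒ S = 4σT⁴/(1−a).
S = 4·5.67×10⁻⁸·4.248×10¹⁰/0.470.

S ≈ 20500 W/m²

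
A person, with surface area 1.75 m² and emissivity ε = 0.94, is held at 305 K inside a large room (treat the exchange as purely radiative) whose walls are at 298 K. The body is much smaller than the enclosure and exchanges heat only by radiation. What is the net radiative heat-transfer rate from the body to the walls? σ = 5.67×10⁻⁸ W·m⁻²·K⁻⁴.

P_net ≈ 71.6 W

For a small grey body in a large enclosure: P_net = εσA(T_body⁴ − T_wall⁴).
A = 1.75 m²; T_body⁴ − T_wall⁴ = 8.654×10⁹ − 7.886×10⁹ = 7.675×10⁸ K⁴.
|P_net| = 0.94·5.67×10⁻⁸·1.750·7.675×10⁸.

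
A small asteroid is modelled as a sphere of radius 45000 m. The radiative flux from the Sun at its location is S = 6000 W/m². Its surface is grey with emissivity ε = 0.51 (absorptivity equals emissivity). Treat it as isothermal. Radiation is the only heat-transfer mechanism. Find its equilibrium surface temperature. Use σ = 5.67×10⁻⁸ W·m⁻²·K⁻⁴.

At equilibrium, absorbed power = emitted power.
Absorbing cross-section = πr² = 6.362×10⁹ m²; emitting surface = 4πr² = 2.545×10¹⁰ m² (ratio 4).
εS·A_cross = εσ·A_surf·T⁴  ⇒  T⁴ = S/(4σ)   (ε cancels).
T⁴ = 6000/(4·5.67×10⁻⁸) = 2.646×10¹⁰ K⁴.
T = (2.646×10¹⁰)^(1/4).

T ≈ 403 K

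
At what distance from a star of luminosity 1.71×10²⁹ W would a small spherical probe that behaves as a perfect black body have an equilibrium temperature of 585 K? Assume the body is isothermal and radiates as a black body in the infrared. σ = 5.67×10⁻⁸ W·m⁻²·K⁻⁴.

For an isothermal black-emitting sphere, (1−a)S·πr² = σ·4πr²·T⁴ ⇒ S = 4σT⁴/(1−a).
S = 4·5.67×10⁻⁸·(585)⁴/1.00 = 26560 W/m².
Flux falls as S = L/(4πd²), so d = √(L/(4πS)) = √(1.71×10²⁹/(4π·26560)).

d ≈ 7.16×10¹¹ m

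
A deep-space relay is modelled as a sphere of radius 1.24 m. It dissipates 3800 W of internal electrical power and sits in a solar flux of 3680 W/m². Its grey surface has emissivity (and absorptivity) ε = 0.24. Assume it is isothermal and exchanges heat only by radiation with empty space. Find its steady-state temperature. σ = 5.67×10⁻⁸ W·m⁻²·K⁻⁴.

At steady state, absorbed solar power + internal power = radiated power.
Absorbed: α·S·A_cross = 0.24·3680·4.831 = 4266 W (cross-section πr²).
Total input = 4266 + 3800 = 8066 W.
Radiated: εσ·A_surf·T⁴ with A_surf = 4πr² = 19.32 m².
T⁴ = 8066/(0.24·5.67×10⁻⁸·19.32) = 3.068×10¹⁰ K⁴.

T ≈ 419 K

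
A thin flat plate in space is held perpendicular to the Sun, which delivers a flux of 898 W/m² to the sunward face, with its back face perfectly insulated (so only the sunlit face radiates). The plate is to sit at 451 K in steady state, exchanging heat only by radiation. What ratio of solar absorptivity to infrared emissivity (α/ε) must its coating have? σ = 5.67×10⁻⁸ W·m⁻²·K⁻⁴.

Balance: αS·A = εσ·1A·T⁴ ⇒ α/ε = σT⁴/S.
α/ε = 5.67×10⁻⁸·(451)⁴/898 = 5.67×10⁻⁸·4.137×10¹⁰/898.

α/ε ≈ 2.61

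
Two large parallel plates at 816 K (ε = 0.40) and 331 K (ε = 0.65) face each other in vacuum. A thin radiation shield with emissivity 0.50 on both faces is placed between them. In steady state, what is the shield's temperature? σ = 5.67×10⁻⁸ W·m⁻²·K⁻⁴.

T_s ≈ 663 K

In steady state the net flux on the hot side equals that on the cold side.
σ(T₁⁴−T_s⁴)/D₁ = σ(T_s⁴−T₂⁴)/D₂, with D₁ = 1/ε₁+1/ε_s−1 = 3.500, D₂ = 1/ε_s+1/ε₂−1 = 2.538.
Solve for T_s⁴: T_s⁴ = (D₂·T₁⁴ + D₁·T₂⁴)/(D₁+D₂) = 1.933×10¹¹ K⁴.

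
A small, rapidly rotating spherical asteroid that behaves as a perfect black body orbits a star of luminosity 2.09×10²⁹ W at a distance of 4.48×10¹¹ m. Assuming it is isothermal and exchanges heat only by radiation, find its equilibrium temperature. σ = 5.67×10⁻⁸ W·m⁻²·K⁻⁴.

T ≈ 777 K

First find the stellar flux at distance d: S = L/(4πd²) = 2.09×10²⁹/(4π·(4.48×10¹¹)²) = 82870 W/m².
For an isothermal sphere, absorbed (1−a)S·πr² = emitted σ·4πr²·T⁴, so T⁴ = (1−a)S/(4σ).
T⁴ = 1.00·82870/(4·5.67×10⁻⁸) = 3.654×10¹¹ K⁴.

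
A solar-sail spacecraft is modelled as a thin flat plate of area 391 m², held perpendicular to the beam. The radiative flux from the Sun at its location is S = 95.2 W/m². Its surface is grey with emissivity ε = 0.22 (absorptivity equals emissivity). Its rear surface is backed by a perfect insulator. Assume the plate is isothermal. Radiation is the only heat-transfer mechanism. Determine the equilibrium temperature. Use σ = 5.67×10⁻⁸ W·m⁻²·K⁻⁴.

At equilibrium, absorbed power = emitted power.
Absorbing cross-section = A = 391.0 m²; emitting surface = A = 391.0 m² (ratio 1).
εS·A_cross = εσ·A_surf·T⁴  ⇒  T⁴ = S/(1σ)   (ε cancels).
T⁴ = 95.2/(1·5.67×10⁻⁸) = 1.679×10⁹ K⁴.
T = (1.679×10⁹)^(1/4).

T ≈ 202 K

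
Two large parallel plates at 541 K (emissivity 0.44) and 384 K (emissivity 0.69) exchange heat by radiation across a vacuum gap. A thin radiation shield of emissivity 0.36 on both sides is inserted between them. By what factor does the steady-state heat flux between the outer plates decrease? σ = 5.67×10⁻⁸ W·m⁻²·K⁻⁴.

factor ≈ 2.67

Without shield: q₀ = σΔ(T⁴)/(1/ε₁+1/ε₂−1) with denominator 2.722.
With shield the two gaps are in series; the resistances add: (1/ε₁+1/ε_s−1)+(1/ε_s+1/ε₂−1) = 4.051+3.227 = 7.278.
Heat-flux ratio q₀/q = 7.278/2.722.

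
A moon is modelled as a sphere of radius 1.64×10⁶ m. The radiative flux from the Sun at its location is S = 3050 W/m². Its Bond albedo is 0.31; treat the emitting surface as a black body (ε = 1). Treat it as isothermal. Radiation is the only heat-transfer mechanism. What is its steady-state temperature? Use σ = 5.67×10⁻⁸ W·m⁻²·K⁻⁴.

T ≈ 310 K

At equilibrium, absorbed power = emitted power.
Absorbing cross-section = πr² = 8.450×10¹² m²; emitting surface = 4πr² = 3.380×10¹³ m² (ratio 4).
(1−a)S·A_cross = εσ·A_surf·T⁴  ⇒  T⁴ = (1−a)S/(4σ).
T⁴ = 0.690·3050/(4·5.67×10⁻⁸) = 9.279×10⁹ K⁴.
T = (9.279×10⁹)^(1/4).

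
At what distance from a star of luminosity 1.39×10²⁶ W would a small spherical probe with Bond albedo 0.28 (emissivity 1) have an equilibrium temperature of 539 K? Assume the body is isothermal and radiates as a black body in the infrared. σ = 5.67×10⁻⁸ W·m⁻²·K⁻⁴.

d ≈ 2.04×10¹⁰ m

For an isothermal black-emitting sphere, (1−a)S·πr² = σ·4πr²·T⁴ ⇒ S = 4σT⁴/(1−a).
S = 4·5.67×10⁻⁸·(539)⁴/0.720 = 26590 W/m².
Flux falls as S = L/(4πd²), so d = √(L/(4πS)) = √(1.39×10²⁶/(4π·26590)).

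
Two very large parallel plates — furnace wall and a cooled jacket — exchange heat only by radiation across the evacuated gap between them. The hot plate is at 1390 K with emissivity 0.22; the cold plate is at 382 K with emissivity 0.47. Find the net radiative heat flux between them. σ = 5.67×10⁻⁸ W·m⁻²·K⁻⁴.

q ≈ 37100 W/m²

For two infinite grey parallel plates, q = σ(T₁⁴ − T₂⁴)/(1/ε₁ + 1/ε₂ − 1).
T₁⁴ − T₂⁴ = 3.733×10¹² − 2.129×10¹⁰ = 3.712×10¹² K⁴.
1/ε₁ + 1/ε₂ − 1 = 4.545 + 2.128 − 1 = 5.673.
q = 5.67×10⁻⁸ × 3.712×10¹² / 5.673.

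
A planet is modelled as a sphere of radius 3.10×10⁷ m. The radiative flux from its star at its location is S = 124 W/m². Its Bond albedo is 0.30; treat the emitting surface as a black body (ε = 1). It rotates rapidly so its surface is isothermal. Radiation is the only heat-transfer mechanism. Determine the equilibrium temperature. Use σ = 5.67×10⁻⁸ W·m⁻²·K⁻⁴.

At equilibrium, absorbed power = emitted power.
Absorbing cross-section = πr² = 3.019×10¹⁵ m²; emitting surface = 4πr² = 1.208×10¹⁶ m² (ratio 4).
(1−a)S·A_cross = εσ·A_surf·T⁴  ⇒  T⁴ = (1−a)S/(4σ).
T⁴ = 0.700·124/(4·5.67×10⁻⁸) = 3.827×10⁸ K⁴.
T = (3.827×10⁸)^(1/4).

T ≈ 140 K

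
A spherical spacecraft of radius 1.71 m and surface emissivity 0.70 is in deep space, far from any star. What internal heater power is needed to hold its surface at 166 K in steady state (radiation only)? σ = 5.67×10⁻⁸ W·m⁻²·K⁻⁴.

P = εσ·4πr²·T⁴.
4πr² = 36.75 m²; T⁴ = 7.593×10⁸ K⁴.
P = 0.70·5.67×10⁻⁸·36.75·7.593×10⁸.

P ≈ 1110 W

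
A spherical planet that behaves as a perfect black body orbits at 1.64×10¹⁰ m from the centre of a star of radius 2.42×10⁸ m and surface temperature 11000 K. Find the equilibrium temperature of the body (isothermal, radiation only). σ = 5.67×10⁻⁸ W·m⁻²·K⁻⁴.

The star's surface emits σT_*⁴; at distance d the flux is S = σT_*⁴(R_*/d)².
S = 5.67×10⁻⁸·(11000)⁴·(2.42×10⁸/1.64×10¹⁰)² = 1.808×10⁵ W/m².
For an isothermal sphere T⁴ = (1−a)S/(4σ) = 7.970×10¹¹ K⁴.

T ≈ 945 K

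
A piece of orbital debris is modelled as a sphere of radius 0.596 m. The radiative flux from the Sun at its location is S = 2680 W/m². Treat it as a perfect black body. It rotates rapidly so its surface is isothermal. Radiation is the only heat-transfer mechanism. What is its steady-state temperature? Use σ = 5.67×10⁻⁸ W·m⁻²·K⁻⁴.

T ≈ 330 K

At equilibrium, absorbed power = emitted power.
Absorbing cross-section = πr² = 1.116 m²; emitting surface = 4πr² = 4.464 m² (ratio 4).
S·A_cross = εσ·A_surf·T⁴  ⇒  T⁴ = S/(4σ).
T⁴ = 1.00·2680/(4·5.67×10⁻⁸) = 1.182×10¹⁰ K⁴.
T = (1.182×10¹⁰)^(1/4).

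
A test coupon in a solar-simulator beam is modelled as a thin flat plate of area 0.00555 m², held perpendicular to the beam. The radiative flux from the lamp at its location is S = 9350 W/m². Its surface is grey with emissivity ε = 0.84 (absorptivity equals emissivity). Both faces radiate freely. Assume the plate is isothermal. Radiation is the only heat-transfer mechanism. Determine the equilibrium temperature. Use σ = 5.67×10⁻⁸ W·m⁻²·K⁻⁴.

At equilibrium, absorbed power = emitted power.
Absorbing cross-section = A = 0.005550 m²; emitting surface = 2A = 0.01110 m² (ratio 2).
εS·A_cross = εσ·A_surf·T⁴  ⇒  T⁴ = S/(2σ)   (ε cancels).
T⁴ = 9350/(2·5.67×10⁻⁸) = 8.245×10¹⁰ K⁴.
T = (8.245×10¹⁰)^(1/4).

T ≈ 536 K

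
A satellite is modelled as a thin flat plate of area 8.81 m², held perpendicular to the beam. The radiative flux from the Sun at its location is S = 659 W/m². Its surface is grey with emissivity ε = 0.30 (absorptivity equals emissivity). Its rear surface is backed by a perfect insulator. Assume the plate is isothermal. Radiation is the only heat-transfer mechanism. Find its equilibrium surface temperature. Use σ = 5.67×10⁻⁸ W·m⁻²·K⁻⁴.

At equilibrium, absorbed power = emitted power.
Absorbing cross-section = A = 8.810 m²; emitting surface = A = 8.810 m² (ratio 1).
εS·A_cross = εσ·A_surf·T⁴  ⇒  T⁴ = S/(1σ)   (ε cancels).
T⁴ = 659/(1·5.67×10⁻⁸) = 1.162×10¹⁰ K⁴.
T = (1.162×10¹⁰)^(1/4).

T ≈ 328 K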